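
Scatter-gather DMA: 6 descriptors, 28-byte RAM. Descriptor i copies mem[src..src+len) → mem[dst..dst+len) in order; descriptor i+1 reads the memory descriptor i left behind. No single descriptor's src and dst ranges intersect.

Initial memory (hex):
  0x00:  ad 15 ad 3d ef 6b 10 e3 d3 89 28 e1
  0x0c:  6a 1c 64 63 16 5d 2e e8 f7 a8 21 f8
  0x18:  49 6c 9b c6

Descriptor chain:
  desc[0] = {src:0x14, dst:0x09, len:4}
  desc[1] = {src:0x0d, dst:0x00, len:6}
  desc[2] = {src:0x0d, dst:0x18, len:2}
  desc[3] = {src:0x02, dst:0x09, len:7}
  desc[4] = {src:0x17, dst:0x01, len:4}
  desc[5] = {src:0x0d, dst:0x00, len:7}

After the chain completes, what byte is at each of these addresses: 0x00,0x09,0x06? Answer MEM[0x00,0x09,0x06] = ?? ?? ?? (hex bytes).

MEM[0x00,0x09,0x06] = 10 63 e8

  after D0: wrote 4B at 0x09 = f7a821f8
  after D1: wrote 6B at 0x00 = 1c6463165d2e
  after D2: wrote 2B at 0x18 = 1c64
  after D3: wrote 7B at 0x09 = 63165d2e10e3d3
  after D4: wrote 4B at 0x01 = f81c649b
  after D5: wrote 7B at 0x00 = 10e3d3165d2ee8
query mem[0x00]=0x10, mem[0x09]=0x63, mem[0x06]=0xe8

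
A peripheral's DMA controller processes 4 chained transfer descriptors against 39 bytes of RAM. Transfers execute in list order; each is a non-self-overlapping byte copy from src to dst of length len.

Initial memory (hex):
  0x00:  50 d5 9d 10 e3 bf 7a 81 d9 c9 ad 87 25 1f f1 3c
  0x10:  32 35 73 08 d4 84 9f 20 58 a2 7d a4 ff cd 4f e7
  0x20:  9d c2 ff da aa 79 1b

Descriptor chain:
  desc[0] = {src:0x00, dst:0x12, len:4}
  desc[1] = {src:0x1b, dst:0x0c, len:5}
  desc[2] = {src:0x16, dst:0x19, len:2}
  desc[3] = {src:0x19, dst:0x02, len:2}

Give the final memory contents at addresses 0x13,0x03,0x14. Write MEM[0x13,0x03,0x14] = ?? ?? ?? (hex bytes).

MEM[0x13,0x03,0x14] = d5 20 9d

D0: mem[0x12..0x15] <- [50 d5 9d 10]
D1: mem[0x0c..0x10] <- [a4 ff cd 4f e7]
D2: mem[0x19..0x1a] <- [9f 20]
D3: mem[0x02..0x03] <- [9f 20]
query mem[0x13]=0xd5, mem[0x03]=0x20, mem[0x14]=0x9d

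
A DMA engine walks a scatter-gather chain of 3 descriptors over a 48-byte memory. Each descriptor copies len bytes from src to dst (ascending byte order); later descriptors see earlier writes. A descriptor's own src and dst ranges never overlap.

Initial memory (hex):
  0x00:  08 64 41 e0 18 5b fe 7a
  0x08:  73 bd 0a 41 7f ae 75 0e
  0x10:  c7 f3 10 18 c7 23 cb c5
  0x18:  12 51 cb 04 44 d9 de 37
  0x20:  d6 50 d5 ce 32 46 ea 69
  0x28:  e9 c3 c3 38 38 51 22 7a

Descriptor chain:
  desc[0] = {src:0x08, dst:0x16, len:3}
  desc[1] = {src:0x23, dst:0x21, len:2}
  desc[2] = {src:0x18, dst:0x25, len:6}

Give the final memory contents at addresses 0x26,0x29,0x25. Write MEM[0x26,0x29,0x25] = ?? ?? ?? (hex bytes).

  after D0: wrote 3B at 0x16 = 73bd0a
  after D1: wrote 2B at 0x21 = ce32
  after D2: wrote 6B at 0x25 = 0a51cb0444d9
query mem[0x26]=0x51, mem[0x29]=0x44, mem[0x25]=0x0a

MEM[0x26,0x29,0x25] = 51 44 0a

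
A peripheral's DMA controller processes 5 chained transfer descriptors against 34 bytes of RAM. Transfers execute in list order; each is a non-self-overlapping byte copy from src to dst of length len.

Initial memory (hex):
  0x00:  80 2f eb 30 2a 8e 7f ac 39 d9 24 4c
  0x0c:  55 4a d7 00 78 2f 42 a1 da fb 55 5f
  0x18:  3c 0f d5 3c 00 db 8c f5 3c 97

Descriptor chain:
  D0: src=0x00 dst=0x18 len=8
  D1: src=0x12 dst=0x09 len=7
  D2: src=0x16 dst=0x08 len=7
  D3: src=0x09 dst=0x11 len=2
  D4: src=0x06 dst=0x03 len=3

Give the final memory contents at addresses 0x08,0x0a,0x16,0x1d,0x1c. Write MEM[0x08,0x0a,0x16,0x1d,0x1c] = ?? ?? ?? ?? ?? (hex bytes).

#0 dst[0x18+8] := {0x80,0x2f,0xeb,0x30,0x2a,0x8e,0x7f,0xac}
#1 dst[0x09+7] := {0x42,0xa1,0xda,0xfb,0x55,0x5f,0x80}
#2 dst[0x08+7] := {0x55,0x5f,0x80,0x2f,0xeb,0x30,0x2a}
#3 dst[0x11+2] := {0x5f,0x80}
#4 dst[0x03+3] := {0x7f,0xac,0x55}
query mem[0x08]=0x55, mem[0x0a]=0x80, mem[0x16]=0x55, mem[0x1d]=0x8e, mem[0x1c]=0x2a

MEM[0x08,0x0a,0x16,0x1d,0x1c] = 55 80 55 8e 2a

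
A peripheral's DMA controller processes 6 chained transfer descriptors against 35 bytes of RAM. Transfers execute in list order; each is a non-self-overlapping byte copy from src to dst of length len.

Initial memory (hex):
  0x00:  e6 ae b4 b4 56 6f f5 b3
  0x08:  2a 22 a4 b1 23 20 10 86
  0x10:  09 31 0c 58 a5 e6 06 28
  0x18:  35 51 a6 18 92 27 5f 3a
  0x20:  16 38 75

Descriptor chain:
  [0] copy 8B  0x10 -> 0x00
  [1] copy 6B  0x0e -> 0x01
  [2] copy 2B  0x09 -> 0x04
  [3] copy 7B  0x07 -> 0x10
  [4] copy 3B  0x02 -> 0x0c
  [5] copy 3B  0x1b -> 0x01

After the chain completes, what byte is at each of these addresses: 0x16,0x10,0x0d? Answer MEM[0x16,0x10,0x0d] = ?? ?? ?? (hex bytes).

MEM[0x16,0x10,0x0d] = 20 28 09

[0] 0x10->0x00 len=8 : 09 31 0c 58 a5 e6 06 28
[1] 0x0e->0x01 len=6 : 10 86 09 31 0c 58
[2] 0x09->0x04 len=2 : 22 a4
[3] 0x07->0x10 len=7 : 28 2a 22 a4 b1 23 20
[4] 0x02->0x0c len=3 : 86 09 22
[5] 0x1b->0x01 len=3 : 18 92 27
query mem[0x16]=0x20, mem[0x10]=0x28, mem[0x0d]=0x09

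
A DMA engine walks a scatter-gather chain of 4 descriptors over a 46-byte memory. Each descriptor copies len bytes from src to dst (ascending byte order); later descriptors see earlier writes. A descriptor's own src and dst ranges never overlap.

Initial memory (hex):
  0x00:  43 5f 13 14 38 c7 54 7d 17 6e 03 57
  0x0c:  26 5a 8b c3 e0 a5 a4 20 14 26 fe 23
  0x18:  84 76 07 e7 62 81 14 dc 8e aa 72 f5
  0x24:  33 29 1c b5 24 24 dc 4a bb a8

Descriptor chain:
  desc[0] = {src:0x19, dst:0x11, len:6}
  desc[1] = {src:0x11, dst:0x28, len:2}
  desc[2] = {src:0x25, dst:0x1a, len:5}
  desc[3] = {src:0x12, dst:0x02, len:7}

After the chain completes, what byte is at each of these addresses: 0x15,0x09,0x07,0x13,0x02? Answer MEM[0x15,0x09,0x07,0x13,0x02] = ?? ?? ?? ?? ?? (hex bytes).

[0] 0x19->0x11 len=6 : 76 07 e7 62 81 14
[1] 0x11->0x28 len=2 : 76 07
[2] 0x25->0x1a len=5 : 29 1c b5 76 07
[3] 0x12->0x02 len=7 : 07 e7 62 81 14 23 84
query mem[0x15]=0x81, mem[0x09]=0x6e, mem[0x07]=0x23, mem[0x13]=0xe7, mem[0x02]=0x07

MEM[0x15,0x09,0x07,0x13,0x02] = 81 6e 23 e7 07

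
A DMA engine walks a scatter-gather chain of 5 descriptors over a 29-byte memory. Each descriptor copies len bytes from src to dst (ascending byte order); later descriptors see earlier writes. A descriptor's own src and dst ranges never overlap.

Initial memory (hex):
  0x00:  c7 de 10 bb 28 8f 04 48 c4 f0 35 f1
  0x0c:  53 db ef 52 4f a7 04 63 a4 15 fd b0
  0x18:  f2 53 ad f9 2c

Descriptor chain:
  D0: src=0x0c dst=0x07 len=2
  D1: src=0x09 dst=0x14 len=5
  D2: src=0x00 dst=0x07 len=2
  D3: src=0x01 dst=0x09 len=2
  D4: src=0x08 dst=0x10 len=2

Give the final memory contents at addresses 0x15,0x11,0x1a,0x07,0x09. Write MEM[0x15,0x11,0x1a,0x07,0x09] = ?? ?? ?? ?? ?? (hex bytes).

  after D0: wrote 2B at 0x07 = 53db
  after D1: wrote 5B at 0x14 = f035f153db
  after D2: wrote 2B at 0x07 = c7de
  after D3: wrote 2B at 0x09 = de10
  after D4: wrote 2B at 0x10 = dede
query mem[0x15]=0x35, mem[0x11]=0xde, mem[0x1a]=0xad, mem[0x07]=0xc7, mem[0x09]=0xde

MEM[0x15,0x11,0x1a,0x07,0x09] = 35 de ad c7 de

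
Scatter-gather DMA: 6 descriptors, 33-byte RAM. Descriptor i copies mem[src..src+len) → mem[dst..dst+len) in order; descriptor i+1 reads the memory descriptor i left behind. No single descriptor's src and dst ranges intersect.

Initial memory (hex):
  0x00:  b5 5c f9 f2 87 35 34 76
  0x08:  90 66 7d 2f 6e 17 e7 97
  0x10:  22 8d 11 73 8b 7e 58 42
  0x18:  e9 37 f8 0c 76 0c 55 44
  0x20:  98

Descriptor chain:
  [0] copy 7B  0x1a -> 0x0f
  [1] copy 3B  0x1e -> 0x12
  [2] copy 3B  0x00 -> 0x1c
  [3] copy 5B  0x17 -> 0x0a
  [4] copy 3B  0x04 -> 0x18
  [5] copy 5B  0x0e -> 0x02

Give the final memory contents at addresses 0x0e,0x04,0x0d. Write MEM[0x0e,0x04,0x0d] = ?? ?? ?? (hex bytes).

MEM[0x0e,0x04,0x0d] = 0c 0c f8

#0 dst[0x0f+7] := {0xf8,0x0c,0x76,0x0c,0x55,0x44,0x98}
#1 dst[0x12+3] := {0x55,0x44,0x98}
#2 dst[0x1c+3] := {0xb5,0x5c,0xf9}
#3 dst[0x0a+5] := {0x42,0xe9,0x37,0xf8,0x0c}
#4 dst[0x18+3] := {0x87,0x35,0x34}
#5 dst[0x02+5] := {0x0c,0xf8,0x0c,0x76,0x55}
query mem[0x0e]=0x0c, mem[0x04]=0x0c, mem[0x0d]=0xf8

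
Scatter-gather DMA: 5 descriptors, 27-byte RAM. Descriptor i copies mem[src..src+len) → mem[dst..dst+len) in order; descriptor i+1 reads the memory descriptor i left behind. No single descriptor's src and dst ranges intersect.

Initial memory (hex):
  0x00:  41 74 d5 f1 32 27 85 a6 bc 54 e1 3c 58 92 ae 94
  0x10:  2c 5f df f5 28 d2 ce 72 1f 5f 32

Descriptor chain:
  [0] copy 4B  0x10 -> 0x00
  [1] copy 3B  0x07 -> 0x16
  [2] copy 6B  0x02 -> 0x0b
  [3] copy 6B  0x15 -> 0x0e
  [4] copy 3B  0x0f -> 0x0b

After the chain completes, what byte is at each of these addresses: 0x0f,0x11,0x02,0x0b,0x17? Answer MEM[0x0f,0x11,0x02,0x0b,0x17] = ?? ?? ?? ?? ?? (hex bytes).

  after D0: wrote 4B at 0x00 = 2c5fdff5
  after D1: wrote 3B at 0x16 = a6bc54
  after D2: wrote 6B at 0x0b = dff5322785a6
  after D3: wrote 6B at 0x0e = d2a6bc545f32
  after D4: wrote 3B at 0x0b = a6bc54
query mem[0x0f]=0xa6, mem[0x11]=0x54, mem[0x02]=0xdf, mem[0x0b]=0xa6, mem[0x17]=0xbc

MEM[0x0f,0x11,0x02,0x0b,0x17] = a6 54 df a6 bc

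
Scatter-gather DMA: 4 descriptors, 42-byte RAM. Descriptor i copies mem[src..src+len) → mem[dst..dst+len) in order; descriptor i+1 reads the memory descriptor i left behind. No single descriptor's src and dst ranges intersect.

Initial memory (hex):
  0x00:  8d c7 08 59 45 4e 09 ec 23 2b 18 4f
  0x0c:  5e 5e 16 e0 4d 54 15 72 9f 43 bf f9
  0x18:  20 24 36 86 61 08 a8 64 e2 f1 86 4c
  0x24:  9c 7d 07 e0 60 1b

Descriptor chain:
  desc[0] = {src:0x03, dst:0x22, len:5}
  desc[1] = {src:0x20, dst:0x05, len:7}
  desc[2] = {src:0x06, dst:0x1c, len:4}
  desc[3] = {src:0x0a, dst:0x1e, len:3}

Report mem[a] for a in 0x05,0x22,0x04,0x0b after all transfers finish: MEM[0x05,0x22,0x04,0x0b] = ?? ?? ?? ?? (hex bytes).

[0] 0x03->0x22 len=5 : 59 45 4e 09 ec
[1] 0x20->0x05 len=7 : e2 f1 59 45 4e 09 ec
[2] 0x06->0x1c len=4 : f1 59 45 4e
[3] 0x0a->0x1e len=3 : 09 ec 5e
query mem[0x05]=0xe2, mem[0x22]=0x59, mem[0x04]=0x45, mem[0x0b]=0xec

MEM[0x05,0x22,0x04,0x0b] = e2 59 45 ec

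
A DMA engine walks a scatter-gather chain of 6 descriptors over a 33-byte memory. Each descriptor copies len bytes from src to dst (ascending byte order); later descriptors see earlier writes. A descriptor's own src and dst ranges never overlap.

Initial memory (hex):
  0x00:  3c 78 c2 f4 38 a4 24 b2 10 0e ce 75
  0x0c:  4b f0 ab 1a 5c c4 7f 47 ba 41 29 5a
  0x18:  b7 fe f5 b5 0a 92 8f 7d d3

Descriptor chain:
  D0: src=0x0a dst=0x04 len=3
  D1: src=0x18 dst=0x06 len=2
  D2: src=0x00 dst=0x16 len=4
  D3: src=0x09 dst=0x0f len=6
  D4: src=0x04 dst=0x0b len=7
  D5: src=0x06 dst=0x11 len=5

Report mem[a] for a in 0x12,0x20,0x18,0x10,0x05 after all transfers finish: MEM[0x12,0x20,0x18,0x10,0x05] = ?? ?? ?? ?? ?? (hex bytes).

MEM[0x12,0x20,0x18,0x10,0x05] = fe d3 c2 0e 75

  after D0: wrote 3B at 0x04 = ce754b
  after D1: wrote 2B at 0x06 = b7fe
  after D2: wrote 4B at 0x16 = 3c78c2f4
  after D3: wrote 6B at 0x0f = 0ece754bf0ab
  after D4: wrote 7B at 0x0b = ce75b7fe100ece
  after D5: wrote 5B at 0x11 = b7fe100ece
query mem[0x12]=0xfe, mem[0x20]=0xd3, mem[0x18]=0xc2, mem[0x10]=0x0e, mem[0x05]=0x75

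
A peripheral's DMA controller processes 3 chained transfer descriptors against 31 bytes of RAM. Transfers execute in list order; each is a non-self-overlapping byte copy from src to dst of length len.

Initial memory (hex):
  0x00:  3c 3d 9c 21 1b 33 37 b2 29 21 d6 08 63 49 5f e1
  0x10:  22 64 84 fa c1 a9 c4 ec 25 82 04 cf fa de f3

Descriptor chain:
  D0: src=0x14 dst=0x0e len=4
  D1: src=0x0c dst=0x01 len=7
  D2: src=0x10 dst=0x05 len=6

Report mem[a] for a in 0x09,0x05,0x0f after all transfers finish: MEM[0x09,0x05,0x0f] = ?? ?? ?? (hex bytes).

MEM[0x09,0x05,0x0f] = c1 c4 a9

D0: mem[0x0e..0x11] <- [c1 a9 c4 ec]
D1: mem[0x01..0x07] <- [63 49 c1 a9 c4 ec 84]
D2: mem[0x05..0x0a] <- [c4 ec 84 fa c1 a9]
query mem[0x09]=0xc1, mem[0x05]=0xc4, mem[0x0f]=0xa9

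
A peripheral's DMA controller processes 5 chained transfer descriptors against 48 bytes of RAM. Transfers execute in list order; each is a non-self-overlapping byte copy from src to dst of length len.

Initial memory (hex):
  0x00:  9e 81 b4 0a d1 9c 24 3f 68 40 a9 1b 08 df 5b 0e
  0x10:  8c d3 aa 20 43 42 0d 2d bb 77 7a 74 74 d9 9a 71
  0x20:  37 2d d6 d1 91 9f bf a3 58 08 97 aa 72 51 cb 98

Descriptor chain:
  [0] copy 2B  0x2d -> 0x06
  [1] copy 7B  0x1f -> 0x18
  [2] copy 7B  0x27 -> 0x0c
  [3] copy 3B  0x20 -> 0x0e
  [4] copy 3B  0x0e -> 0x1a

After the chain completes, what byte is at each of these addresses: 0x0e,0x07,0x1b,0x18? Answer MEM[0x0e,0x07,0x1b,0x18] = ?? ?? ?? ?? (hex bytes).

[0] 0x2d->0x06 len=2 : 51 cb
[1] 0x1f->0x18 len=7 : 71 37 2d d6 d1 91 9f
[2] 0x27->0x0c len=7 : a3 58 08 97 aa 72 51
[3] 0x20->0x0e len=3 : 37 2d d6
[4] 0x0e->0x1a len=3 : 37 2d d6
query mem[0x0e]=0x37, mem[0x07]=0xcb, mem[0x1b]=0x2d, mem[0x18]=0x71

MEM[0x0e,0x07,0x1b,0x18] = 37 cb 2d 71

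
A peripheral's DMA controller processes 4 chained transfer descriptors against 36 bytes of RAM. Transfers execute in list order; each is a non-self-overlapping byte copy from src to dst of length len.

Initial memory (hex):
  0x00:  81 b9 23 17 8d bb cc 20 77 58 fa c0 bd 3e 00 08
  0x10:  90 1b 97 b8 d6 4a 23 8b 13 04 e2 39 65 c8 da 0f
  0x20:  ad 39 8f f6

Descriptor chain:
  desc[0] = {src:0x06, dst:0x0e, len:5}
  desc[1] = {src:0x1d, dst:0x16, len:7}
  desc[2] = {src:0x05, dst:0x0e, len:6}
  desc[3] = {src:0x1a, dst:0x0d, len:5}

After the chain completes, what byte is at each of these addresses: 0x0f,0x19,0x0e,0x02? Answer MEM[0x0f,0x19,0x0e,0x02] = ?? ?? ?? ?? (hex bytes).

  after D0: wrote 5B at 0x0e = cc207758fa
  after D1: wrote 7B at 0x16 = c8da0fad398ff6
  after D2: wrote 6B at 0x0e = bbcc207758fa
  after D3: wrote 5B at 0x0d = 398ff6c8da
query mem[0x0f]=0xf6, mem[0x19]=0xad, mem[0x0e]=0x8f, mem[0x02]=0x23

MEM[0x0f,0x19,0x0e,0x02] = f6 ad 8f 23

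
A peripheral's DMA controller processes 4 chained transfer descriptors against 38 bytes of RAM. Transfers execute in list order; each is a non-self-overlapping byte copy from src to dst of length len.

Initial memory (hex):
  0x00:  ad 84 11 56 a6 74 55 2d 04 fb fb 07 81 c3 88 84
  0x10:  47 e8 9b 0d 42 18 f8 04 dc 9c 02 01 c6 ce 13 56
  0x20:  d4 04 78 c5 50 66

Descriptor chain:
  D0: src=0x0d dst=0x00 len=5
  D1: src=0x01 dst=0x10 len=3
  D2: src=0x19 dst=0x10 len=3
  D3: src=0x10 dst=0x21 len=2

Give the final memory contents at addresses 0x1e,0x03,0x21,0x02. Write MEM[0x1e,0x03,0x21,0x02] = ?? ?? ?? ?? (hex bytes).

#0 dst[0x00+5] := {0xc3,0x88,0x84,0x47,0xe8}
#1 dst[0x10+3] := {0x88,0x84,0x47}
#2 dst[0x10+3] := {0x9c,0x02,0x01}
#3 dst[0x21+2] := {0x9c,0x02}
query mem[0x1e]=0x13, mem[0x03]=0x47, mem[0x21]=0x9c, mem[0x02]=0x84

MEM[0x1e,0x03,0x21,0x02] = 13 47 9c 84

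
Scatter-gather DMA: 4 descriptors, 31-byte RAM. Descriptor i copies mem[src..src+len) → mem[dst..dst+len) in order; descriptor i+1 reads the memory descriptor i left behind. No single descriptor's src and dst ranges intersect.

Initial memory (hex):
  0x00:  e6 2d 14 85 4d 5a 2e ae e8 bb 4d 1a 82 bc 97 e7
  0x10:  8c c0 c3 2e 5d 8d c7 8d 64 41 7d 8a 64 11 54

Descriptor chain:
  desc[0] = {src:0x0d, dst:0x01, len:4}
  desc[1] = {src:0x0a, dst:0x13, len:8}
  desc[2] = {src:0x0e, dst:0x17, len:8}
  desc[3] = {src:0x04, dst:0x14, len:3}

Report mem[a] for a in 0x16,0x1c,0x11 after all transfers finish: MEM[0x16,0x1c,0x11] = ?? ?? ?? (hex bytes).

[0] 0x0d->0x01 len=4 : bc 97 e7 8c
[1] 0x0a->0x13 len=8 : 4d 1a 82 bc 97 e7 8c c0
[2] 0x0e->0x17 len=8 : 97 e7 8c c0 c3 4d 1a 82
[3] 0x04->0x14 len=3 : 8c 5a 2e
query mem[0x16]=0x2e, mem[0x1c]=0x4d, mem[0x11]=0xc0

MEM[0x16,0x1c,0x11] = 2e 4d c0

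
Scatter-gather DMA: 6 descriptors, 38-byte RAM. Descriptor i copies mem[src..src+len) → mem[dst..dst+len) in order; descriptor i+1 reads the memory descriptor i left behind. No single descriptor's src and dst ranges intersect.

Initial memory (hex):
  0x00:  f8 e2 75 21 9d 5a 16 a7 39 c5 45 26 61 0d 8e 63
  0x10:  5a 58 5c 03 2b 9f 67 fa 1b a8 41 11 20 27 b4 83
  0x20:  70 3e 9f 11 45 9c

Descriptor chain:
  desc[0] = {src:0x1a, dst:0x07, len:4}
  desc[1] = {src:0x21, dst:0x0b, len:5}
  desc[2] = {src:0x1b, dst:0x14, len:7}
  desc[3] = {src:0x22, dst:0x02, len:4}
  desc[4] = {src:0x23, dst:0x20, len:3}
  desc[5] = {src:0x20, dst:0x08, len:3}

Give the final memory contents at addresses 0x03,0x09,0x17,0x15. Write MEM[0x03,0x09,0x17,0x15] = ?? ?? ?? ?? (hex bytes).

MEM[0x03,0x09,0x17,0x15] = 11 45 b4 20

[0] 0x1a->0x07 len=4 : 41 11 20 27
[1] 0x21->0x0b len=5 : 3e 9f 11 45 9c
[2] 0x1b->0x14 len=7 : 11 20 27 b4 83 70 3e
[3] 0x22->0x02 len=4 : 9f 11 45 9c
[4] 0x23->0x20 len=3 : 11 45 9c
[5] 0x20->0x08 len=3 : 11 45 9c
query mem[0x03]=0x11, mem[0x09]=0x45, mem[0x17]=0xb4, mem[0x15]=0x20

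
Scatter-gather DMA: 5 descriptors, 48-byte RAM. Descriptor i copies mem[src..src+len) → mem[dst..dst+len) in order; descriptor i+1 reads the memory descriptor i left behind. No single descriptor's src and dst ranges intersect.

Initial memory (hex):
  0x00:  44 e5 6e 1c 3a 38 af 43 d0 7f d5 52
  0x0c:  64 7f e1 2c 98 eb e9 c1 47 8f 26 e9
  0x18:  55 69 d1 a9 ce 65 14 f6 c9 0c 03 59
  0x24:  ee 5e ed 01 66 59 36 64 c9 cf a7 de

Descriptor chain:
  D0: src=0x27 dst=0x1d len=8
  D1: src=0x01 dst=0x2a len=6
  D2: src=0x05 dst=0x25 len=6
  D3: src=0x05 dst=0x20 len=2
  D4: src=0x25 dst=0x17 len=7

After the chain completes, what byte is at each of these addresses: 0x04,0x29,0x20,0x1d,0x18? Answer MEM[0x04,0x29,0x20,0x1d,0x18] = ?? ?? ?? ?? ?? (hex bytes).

#0 dst[0x1d+8] := {0x01,0x66,0x59,0x36,0x64,0xc9,0xcf,0xa7}
#1 dst[0x2a+6] := {0xe5,0x6e,0x1c,0x3a,0x38,0xaf}
#2 dst[0x25+6] := {0x38,0xaf,0x43,0xd0,0x7f,0xd5}
#3 dst[0x20+2] := {0x38,0xaf}
#4 dst[0x17+7] := {0x38,0xaf,0x43,0xd0,0x7f,0xd5,0x6e}
query mem[0x04]=0x3a, mem[0x29]=0x7f, mem[0x20]=0x38, mem[0x1d]=0x6e, mem[0x18]=0xaf

MEM[0x04,0x29,0x20,0x1d,0x18] = 3a 7f 38 6e af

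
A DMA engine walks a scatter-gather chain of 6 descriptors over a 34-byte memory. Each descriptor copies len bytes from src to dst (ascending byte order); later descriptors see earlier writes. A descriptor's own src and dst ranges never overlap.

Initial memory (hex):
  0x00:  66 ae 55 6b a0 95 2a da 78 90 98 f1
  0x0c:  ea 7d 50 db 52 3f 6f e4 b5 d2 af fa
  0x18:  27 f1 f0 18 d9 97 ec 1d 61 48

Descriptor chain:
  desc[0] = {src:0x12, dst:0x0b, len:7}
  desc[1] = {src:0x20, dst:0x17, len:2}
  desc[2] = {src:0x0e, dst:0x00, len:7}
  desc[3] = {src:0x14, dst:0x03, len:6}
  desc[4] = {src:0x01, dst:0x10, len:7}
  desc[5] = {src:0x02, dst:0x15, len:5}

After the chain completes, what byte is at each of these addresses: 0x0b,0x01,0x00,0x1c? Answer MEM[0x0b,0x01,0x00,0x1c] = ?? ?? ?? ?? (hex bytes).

[0] 0x12->0x0b len=7 : 6f e4 b5 d2 af fa 27
[1] 0x20->0x17 len=2 : 61 48
[2] 0x0e->0x00 len=7 : d2 af fa 27 6f e4 b5
[3] 0x14->0x03 len=6 : b5 d2 af 61 48 f1
[4] 0x01->0x10 len=7 : af fa b5 d2 af 61 48
[5] 0x02->0x15 len=5 : fa b5 d2 af 61
query mem[0x0b]=0x6f, mem[0x01]=0xaf, mem[0x00]=0xd2, mem[0x1c]=0xd9

MEM[0x0b,0x01,0x00,0x1c] = 6f af d2 d9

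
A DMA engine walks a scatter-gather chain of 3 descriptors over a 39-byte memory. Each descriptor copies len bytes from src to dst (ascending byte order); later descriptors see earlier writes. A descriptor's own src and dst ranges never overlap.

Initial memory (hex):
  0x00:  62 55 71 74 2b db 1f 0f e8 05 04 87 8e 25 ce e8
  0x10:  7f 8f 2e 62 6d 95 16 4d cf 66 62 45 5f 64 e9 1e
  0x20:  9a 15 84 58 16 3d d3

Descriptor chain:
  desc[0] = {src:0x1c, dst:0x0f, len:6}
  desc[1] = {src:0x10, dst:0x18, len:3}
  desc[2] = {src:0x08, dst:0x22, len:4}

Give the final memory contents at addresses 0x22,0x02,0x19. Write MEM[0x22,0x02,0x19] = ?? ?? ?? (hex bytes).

MEM[0x22,0x02,0x19] = e8 71 e9

D0: mem[0x0f..0x14] <- [5f 64 e9 1e 9a 15]
D1: mem[0x18..0x1a] <- [64 e9 1e]
D2: mem[0x22..0x25] <- [e8 05 04 87]
query mem[0x22]=0xe8, mem[0x02]=0x71, mem[0x19]=0xe9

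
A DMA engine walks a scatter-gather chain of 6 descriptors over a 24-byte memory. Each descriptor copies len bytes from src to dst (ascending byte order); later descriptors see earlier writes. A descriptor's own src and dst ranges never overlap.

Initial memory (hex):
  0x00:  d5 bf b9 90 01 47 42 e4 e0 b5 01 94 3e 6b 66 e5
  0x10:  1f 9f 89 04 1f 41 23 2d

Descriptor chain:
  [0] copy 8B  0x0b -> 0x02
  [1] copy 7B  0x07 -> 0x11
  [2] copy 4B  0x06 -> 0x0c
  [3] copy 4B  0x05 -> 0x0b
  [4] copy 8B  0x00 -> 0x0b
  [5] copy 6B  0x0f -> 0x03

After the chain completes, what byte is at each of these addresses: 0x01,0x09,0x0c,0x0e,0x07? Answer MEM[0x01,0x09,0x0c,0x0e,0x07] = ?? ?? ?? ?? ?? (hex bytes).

D0: mem[0x02..0x09] <- [94 3e 6b 66 e5 1f 9f 89]
D1: mem[0x11..0x17] <- [1f 9f 89 01 94 3e 6b]
D2: mem[0x0c..0x0f] <- [e5 1f 9f 89]
D3: mem[0x0b..0x0e] <- [66 e5 1f 9f]
D4: mem[0x0b..0x12] <- [d5 bf 94 3e 6b 66 e5 1f]
D5: mem[0x03..0x08] <- [6b 66 e5 1f 89 01]
query mem[0x01]=0xbf, mem[0x09]=0x89, mem[0x0c]=0xbf, mem[0x0e]=0x3e, mem[0x07]=0x89

MEM[0x01,0x09,0x0c,0x0e,0x07] = bf 89 bf 3e 89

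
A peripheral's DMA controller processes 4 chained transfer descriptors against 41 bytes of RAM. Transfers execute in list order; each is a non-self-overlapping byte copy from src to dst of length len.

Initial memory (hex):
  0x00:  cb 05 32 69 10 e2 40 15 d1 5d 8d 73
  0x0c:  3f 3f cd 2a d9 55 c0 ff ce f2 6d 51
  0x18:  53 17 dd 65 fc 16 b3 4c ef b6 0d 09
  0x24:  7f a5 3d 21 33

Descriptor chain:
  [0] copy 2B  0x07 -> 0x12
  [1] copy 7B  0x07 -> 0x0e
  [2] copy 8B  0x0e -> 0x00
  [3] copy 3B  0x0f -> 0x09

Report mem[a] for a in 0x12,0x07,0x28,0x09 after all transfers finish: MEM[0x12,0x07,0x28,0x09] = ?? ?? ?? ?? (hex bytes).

#0 dst[0x12+2] := {0x15,0xd1}
#1 dst[0x0e+7] := {0x15,0xd1,0x5d,0x8d,0x73,0x3f,0x3f}
#2 dst[0x00+8] := {0x15,0xd1,0x5d,0x8d,0x73,0x3f,0x3f,0xf2}
#3 dst[0x09+3] := {0xd1,0x5d,0x8d}
query mem[0x12]=0x73, mem[0x07]=0xf2, mem[0x28]=0x33, mem[0x09]=0xd1

MEM[0x12,0x07,0x28,0x09] = 73 f2 33 d1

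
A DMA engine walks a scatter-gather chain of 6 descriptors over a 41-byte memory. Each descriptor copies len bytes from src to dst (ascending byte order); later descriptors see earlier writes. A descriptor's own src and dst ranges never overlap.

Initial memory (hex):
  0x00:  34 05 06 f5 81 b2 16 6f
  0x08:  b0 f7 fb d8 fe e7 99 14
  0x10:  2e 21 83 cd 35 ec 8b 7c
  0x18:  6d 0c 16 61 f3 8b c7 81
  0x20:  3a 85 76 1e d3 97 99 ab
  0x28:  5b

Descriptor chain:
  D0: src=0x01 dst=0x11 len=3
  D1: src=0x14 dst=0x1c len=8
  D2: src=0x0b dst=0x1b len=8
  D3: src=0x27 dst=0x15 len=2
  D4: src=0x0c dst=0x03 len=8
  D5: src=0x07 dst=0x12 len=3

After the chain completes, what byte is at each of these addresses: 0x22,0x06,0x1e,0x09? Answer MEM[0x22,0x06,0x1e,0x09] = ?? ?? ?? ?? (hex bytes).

  after D0: wrote 3B at 0x11 = 0506f5
  after D1: wrote 8B at 0x1c = 35ec8b7c6d0c1661
  after D2: wrote 8B at 0x1b = d8fee799142e0506
  after D3: wrote 2B at 0x15 = ab5b
  after D4: wrote 8B at 0x03 = fee799142e0506f5
  after D5: wrote 3B at 0x12 = 2e0506
query mem[0x22]=0x06, mem[0x06]=0x14, mem[0x1e]=0x99, mem[0x09]=0x06

MEM[0x22,0x06,0x1e,0x09] = 06 14 99 06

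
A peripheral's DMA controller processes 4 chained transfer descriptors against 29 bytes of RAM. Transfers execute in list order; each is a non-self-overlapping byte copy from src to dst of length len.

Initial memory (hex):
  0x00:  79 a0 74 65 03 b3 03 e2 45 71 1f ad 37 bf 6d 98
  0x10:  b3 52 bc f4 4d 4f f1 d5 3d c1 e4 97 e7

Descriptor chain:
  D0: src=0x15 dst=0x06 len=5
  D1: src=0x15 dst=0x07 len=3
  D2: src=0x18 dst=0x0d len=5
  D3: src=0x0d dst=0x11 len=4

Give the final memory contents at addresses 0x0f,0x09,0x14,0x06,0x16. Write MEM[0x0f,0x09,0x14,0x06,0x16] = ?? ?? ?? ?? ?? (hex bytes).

#0 dst[0x06+5] := {0x4f,0xf1,0xd5,0x3d,0xc1}
#1 dst[0x07+3] := {0x4f,0xf1,0xd5}
#2 dst[0x0d+5] := {0x3d,0xc1,0xe4,0x97,0xe7}
#3 dst[0x11+4] := {0x3d,0xc1,0xe4,0x97}
query mem[0x0f]=0xe4, mem[0x09]=0xd5, mem[0x14]=0x97, mem[0x06]=0x4f, mem[0x16]=0xf1

MEM[0x0f,0x09,0x14,0x06,0x16] = e4 d5 97 4f f1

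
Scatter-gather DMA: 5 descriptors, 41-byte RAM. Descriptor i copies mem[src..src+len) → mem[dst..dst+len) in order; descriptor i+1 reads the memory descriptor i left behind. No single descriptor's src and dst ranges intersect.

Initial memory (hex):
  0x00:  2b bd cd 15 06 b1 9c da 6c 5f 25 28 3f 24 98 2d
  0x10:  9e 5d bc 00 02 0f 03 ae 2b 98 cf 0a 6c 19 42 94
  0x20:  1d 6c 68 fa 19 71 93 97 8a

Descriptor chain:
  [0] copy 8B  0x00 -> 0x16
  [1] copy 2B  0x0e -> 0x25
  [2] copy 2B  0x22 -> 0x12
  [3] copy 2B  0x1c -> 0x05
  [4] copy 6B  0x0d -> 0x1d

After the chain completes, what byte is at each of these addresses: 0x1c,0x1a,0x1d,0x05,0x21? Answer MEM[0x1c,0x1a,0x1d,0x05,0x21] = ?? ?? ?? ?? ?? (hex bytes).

  after D0: wrote 8B at 0x16 = 2bbdcd1506b19cda
  after D1: wrote 2B at 0x25 = 982d
  after D2: wrote 2B at 0x12 = 68fa
  after D3: wrote 2B at 0x05 = 9cda
  after D4: wrote 6B at 0x1d = 24982d9e5d68
query mem[0x1c]=0x9c, mem[0x1a]=0x06, mem[0x1d]=0x24, mem[0x05]=0x9c, mem[0x21]=0x5d

MEM[0x1c,0x1a,0x1d,0x05,0x21] = 9c 06 24 9c 5d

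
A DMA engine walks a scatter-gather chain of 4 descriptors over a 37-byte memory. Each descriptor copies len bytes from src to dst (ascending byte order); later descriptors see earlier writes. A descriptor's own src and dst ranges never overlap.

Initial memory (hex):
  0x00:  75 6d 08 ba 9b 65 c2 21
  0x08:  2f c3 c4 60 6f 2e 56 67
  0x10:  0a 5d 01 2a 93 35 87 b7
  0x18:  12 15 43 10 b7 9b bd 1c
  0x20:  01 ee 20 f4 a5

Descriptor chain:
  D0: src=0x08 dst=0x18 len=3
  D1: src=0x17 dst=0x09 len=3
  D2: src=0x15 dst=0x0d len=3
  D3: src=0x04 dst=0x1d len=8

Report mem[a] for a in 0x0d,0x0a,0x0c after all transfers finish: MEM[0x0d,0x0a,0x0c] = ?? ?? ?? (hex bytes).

MEM[0x0d,0x0a,0x0c] = 35 2f 6f

#0 dst[0x18+3] := {0x2f,0xc3,0xc4}
#1 dst[0x09+3] := {0xb7,0x2f,0xc3}
#2 dst[0x0d+3] := {0x35,0x87,0xb7}
#3 dst[0x1d+8] := {0x9b,0x65,0xc2,0x21,0x2f,0xb7,0x2f,0xc3}
query mem[0x0d]=0x35, mem[0x0a]=0x2f, mem[0x0c]=0x6f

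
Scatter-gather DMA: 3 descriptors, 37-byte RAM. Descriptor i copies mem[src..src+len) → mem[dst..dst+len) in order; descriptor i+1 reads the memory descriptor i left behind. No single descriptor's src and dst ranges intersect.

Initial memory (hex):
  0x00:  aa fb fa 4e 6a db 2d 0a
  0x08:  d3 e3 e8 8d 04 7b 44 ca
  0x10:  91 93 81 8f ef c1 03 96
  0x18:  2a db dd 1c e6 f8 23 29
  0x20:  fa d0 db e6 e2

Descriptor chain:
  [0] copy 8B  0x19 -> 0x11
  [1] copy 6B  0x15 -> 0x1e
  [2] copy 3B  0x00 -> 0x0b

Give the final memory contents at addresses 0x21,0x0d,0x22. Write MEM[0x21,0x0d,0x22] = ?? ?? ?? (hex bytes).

MEM[0x21,0x0d,0x22] = fa fa db

  after D0: wrote 8B at 0x11 = dbdd1ce6f82329fa
  after D1: wrote 6B at 0x1e = f82329fadbdd
  after D2: wrote 3B at 0x0b = aafbfa
query mem[0x21]=0xfa, mem[0x0d]=0xfa, mem[0x22]=0xdb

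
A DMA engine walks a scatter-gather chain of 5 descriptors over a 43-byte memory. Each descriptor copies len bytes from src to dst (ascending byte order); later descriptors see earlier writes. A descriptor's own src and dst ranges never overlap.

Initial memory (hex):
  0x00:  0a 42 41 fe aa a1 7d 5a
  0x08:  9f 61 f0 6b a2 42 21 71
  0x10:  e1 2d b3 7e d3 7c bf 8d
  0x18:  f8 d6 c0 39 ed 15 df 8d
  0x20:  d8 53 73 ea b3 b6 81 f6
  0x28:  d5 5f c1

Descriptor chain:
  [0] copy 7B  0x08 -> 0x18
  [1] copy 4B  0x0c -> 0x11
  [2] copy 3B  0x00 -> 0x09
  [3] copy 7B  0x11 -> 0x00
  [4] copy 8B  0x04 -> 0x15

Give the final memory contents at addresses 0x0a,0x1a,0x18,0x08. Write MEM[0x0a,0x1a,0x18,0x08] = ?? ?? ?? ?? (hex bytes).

MEM[0x0a,0x1a,0x18,0x08] = 42 0a 5a 9f

[0] 0x08->0x18 len=7 : 9f 61 f0 6b a2 42 21
[1] 0x0c->0x11 len=4 : a2 42 21 71
[2] 0x00->0x09 len=3 : 0a 42 41
[3] 0x11->0x00 len=7 : a2 42 21 71 7c bf 8d
[4] 0x04->0x15 len=8 : 7c bf 8d 5a 9f 0a 42 41
query mem[0x0a]=0x42, mem[0x1a]=0x0a, mem[0x18]=0x5a, mem[0x08]=0x9f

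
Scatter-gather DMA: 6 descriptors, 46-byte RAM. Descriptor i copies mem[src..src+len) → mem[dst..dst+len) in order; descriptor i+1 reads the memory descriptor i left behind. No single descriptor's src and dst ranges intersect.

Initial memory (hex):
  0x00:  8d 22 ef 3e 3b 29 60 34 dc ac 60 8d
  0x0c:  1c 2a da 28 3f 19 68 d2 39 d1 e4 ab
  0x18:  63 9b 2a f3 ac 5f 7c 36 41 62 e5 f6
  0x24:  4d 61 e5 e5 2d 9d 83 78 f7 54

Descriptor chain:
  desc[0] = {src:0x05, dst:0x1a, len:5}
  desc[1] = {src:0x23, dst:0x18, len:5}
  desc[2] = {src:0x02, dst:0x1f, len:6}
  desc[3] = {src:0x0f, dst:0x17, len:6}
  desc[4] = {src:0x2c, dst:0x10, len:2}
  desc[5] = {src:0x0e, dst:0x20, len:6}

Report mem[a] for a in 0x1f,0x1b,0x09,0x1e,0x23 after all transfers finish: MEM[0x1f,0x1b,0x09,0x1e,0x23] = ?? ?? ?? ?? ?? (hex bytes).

MEM[0x1f,0x1b,0x09,0x1e,0x23] = ef d2 ac ac 54

[0] 0x05->0x1a len=5 : 29 60 34 dc ac
[1] 0x23->0x18 len=5 : f6 4d 61 e5 e5
[2] 0x02->0x1f len=6 : ef 3e 3b 29 60 34
[3] 0x0f->0x17 len=6 : 28 3f 19 68 d2 39
[4] 0x2c->0x10 len=2 : f7 54
[5] 0x0e->0x20 len=6 : da 28 f7 54 68 d2
query mem[0x1f]=0xef, mem[0x1b]=0xd2, mem[0x09]=0xac, mem[0x1e]=0xac, mem[0x23]=0x54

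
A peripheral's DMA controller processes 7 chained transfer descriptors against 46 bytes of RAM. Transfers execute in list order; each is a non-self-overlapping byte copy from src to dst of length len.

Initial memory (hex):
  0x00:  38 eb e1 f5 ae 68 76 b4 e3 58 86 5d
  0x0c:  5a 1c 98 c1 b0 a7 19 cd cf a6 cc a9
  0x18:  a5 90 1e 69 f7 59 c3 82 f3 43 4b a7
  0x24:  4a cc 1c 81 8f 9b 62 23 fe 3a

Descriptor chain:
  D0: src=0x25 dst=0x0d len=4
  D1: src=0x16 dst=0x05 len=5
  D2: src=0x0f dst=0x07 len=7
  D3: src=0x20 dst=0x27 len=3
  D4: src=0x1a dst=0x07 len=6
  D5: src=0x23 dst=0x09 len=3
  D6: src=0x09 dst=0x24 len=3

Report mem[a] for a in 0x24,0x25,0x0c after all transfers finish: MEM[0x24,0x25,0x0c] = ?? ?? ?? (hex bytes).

MEM[0x24,0x25,0x0c] = a7 4a 82

#0 dst[0x0d+4] := {0xcc,0x1c,0x81,0x8f}
#1 dst[0x05+5] := {0xcc,0xa9,0xa5,0x90,0x1e}
#2 dst[0x07+7] := {0x81,0x8f,0xa7,0x19,0xcd,0xcf,0xa6}
#3 dst[0x27+3] := {0xf3,0x43,0x4b}
#4 dst[0x07+6] := {0x1e,0x69,0xf7,0x59,0xc3,0x82}
#5 dst[0x09+3] := {0xa7,0x4a,0xcc}
#6 dst[0x24+3] := {0xa7,0x4a,0xcc}
query mem[0x24]=0xa7, mem[0x25]=0x4a, mem[0x0c]=0x82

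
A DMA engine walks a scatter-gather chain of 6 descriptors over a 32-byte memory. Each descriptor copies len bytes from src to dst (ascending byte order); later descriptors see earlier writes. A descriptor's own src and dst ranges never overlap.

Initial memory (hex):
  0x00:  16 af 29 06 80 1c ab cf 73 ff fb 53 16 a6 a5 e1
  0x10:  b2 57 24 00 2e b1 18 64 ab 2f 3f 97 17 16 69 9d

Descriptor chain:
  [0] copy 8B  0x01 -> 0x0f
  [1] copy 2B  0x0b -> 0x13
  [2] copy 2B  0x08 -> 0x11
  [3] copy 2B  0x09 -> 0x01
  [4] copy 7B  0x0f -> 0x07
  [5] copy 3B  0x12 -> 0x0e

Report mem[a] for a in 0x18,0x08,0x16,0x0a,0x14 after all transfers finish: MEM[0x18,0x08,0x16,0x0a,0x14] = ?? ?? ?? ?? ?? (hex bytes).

#0 dst[0x0f+8] := {0xaf,0x29,0x06,0x80,0x1c,0xab,0xcf,0x73}
#1 dst[0x13+2] := {0x53,0x16}
#2 dst[0x11+2] := {0x73,0xff}
#3 dst[0x01+2] := {0xff,0xfb}
#4 dst[0x07+7] := {0xaf,0x29,0x73,0xff,0x53,0x16,0xcf}
#5 dst[0x0e+3] := {0xff,0x53,0x16}
query mem[0x18]=0xab, mem[0x08]=0x29, mem[0x16]=0x73, mem[0x0a]=0xff, mem[0x14]=0x16

MEM[0x18,0x08,0x16,0x0a,0x14] = ab 29 73 ff 16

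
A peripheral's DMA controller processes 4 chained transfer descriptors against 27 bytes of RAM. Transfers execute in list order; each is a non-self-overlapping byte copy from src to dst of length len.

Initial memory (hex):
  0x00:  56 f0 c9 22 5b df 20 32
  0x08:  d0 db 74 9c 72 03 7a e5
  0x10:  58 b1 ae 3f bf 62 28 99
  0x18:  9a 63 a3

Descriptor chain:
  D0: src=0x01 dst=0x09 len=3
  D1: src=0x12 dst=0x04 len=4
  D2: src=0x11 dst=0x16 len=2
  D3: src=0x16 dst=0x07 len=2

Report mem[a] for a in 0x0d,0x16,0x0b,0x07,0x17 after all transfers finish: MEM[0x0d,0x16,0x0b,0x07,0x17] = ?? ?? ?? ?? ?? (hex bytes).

MEM[0x0d,0x16,0x0b,0x07,0x17] = 03 b1 22 b1 ae

[0] 0x01->0x09 len=3 : f0 c9 22
[1] 0x12->0x04 len=4 : ae 3f bf 62
[2] 0x11->0x16 len=2 : b1 ae
[3] 0x16->0x07 len=2 : b1 ae
query mem[0x0d]=0x03, mem[0x16]=0xb1, mem[0x0b]=0x22, mem[0x07]=0xb1, mem[0x17]=0xae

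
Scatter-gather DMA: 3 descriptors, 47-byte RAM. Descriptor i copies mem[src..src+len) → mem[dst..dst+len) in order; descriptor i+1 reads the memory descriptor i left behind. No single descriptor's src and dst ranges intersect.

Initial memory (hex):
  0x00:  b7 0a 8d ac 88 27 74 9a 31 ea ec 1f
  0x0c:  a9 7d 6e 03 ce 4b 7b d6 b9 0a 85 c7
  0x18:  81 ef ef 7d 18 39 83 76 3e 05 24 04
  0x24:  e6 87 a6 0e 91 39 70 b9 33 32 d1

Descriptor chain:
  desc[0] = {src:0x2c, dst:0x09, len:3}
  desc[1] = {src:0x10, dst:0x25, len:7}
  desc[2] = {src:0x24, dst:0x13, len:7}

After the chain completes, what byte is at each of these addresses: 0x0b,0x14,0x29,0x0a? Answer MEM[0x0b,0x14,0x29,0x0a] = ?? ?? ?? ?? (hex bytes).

#0 dst[0x09+3] := {0x33,0x32,0xd1}
#1 dst[0x25+7] := {0xce,0x4b,0x7b,0xd6,0xb9,0x0a,0x85}
#2 dst[0x13+7] := {0xe6,0xce,0x4b,0x7b,0xd6,0xb9,0x0a}
query mem[0x0b]=0xd1, mem[0x14]=0xce, mem[0x29]=0xb9, mem[0x0a]=0x32

MEM[0x0b,0x14,0x29,0x0a] = d1 ce b9 32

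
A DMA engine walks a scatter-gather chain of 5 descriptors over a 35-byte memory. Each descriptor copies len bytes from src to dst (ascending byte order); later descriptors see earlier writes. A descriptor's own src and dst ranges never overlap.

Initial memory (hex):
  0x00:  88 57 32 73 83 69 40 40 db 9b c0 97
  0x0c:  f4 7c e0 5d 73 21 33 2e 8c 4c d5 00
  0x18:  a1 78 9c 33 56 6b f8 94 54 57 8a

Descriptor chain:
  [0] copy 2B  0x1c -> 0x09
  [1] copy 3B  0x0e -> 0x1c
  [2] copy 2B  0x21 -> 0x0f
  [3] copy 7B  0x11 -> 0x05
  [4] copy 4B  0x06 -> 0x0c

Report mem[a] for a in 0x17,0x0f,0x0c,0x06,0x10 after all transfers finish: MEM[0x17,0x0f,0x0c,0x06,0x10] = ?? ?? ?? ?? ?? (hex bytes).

[0] 0x1c->0x09 len=2 : 56 6b
[1] 0x0e->0x1c len=3 : e0 5d 73
[2] 0x21->0x0f len=2 : 57 8a
[3] 0x11->0x05 len=7 : 21 33 2e 8c 4c d5 00
[4] 0x06->0x0c len=4 : 33 2e 8c 4c
query mem[0x17]=0x00, mem[0x0f]=0x4c, mem[0x0c]=0x33, mem[0x06]=0x33, mem[0x10]=0x8a

MEM[0x17,0x0f,0x0c,0x06,0x10] = 00 4c 33 33 8a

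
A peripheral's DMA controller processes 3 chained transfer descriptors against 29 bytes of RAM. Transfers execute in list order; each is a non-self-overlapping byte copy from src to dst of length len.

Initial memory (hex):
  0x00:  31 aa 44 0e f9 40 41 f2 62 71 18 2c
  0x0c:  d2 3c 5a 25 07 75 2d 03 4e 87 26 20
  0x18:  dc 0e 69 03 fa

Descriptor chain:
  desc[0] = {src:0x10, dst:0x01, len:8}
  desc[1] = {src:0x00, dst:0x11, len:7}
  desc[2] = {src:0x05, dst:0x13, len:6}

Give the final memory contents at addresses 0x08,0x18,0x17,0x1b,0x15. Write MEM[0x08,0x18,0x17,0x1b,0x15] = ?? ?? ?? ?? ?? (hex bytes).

#0 dst[0x01+8] := {0x07,0x75,0x2d,0x03,0x4e,0x87,0x26,0x20}
#1 dst[0x11+7] := {0x31,0x07,0x75,0x2d,0x03,0x4e,0x87}
#2 dst[0x13+6] := {0x4e,0x87,0x26,0x20,0x71,0x18}
query mem[0x08]=0x20, mem[0x18]=0x18, mem[0x17]=0x71, mem[0x1b]=0x03, mem[0x15]=0x26

MEM[0x08,0x18,0x17,0x1b,0x15] = 20 18 71 03 26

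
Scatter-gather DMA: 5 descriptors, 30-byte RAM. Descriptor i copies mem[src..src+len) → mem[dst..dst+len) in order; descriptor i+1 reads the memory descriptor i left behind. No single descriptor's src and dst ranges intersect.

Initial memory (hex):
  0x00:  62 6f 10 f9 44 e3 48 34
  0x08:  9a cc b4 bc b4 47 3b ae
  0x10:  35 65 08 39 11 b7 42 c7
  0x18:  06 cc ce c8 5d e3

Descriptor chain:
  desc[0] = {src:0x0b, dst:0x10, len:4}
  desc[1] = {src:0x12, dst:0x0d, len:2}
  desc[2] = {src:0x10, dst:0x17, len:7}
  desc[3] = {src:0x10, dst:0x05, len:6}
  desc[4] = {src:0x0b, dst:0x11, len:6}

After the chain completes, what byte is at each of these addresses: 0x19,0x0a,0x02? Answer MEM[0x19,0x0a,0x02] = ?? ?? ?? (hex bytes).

MEM[0x19,0x0a,0x02] = 47 b7 10

[0] 0x0b->0x10 len=4 : bc b4 47 3b
[1] 0x12->0x0d len=2 : 47 3b
[2] 0x10->0x17 len=7 : bc b4 47 3b 11 b7 42
[3] 0x10->0x05 len=6 : bc b4 47 3b 11 b7
[4] 0x0b->0x11 len=6 : bc b4 47 3b ae bc
query mem[0x19]=0x47, mem[0x0a]=0xb7, mem[0x02]=0x10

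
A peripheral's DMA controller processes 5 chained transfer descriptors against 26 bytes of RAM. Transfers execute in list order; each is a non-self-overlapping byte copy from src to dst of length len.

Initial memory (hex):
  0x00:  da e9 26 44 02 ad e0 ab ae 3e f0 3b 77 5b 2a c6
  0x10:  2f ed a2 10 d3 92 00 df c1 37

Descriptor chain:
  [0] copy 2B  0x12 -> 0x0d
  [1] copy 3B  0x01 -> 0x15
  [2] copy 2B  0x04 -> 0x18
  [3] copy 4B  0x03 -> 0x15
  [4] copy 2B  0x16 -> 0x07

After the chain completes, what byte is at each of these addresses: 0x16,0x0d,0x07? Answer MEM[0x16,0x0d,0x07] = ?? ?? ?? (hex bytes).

MEM[0x16,0x0d,0x07] = 02 a2 02

  after D0: wrote 2B at 0x0d = a210
  after D1: wrote 3B at 0x15 = e92644
  after D2: wrote 2B at 0x18 = 02ad
  after D3: wrote 4B at 0x15 = 4402ade0
  after D4: wrote 2B at 0x07 = 02ad
query mem[0x16]=0x02, mem[0x0d]=0xa2, mem[0x07]=0x02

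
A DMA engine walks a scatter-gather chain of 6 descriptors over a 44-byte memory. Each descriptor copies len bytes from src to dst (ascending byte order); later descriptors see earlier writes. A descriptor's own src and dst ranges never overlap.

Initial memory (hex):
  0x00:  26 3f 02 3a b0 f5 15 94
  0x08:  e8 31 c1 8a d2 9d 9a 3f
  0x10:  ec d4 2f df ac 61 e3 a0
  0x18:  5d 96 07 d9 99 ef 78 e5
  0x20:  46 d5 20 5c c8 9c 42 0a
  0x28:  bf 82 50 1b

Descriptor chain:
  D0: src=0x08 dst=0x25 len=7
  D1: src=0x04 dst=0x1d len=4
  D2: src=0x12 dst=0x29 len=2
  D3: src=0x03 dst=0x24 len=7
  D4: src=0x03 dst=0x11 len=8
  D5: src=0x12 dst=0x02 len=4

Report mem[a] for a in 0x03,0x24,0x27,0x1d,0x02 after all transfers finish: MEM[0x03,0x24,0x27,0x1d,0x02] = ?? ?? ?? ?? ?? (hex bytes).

MEM[0x03,0x24,0x27,0x1d,0x02] = f5 3a 15 b0 b0

  after D0: wrote 7B at 0x25 = e831c18ad29d9a
  after D1: wrote 4B at 0x1d = b0f51594
  after D2: wrote 2B at 0x29 = 2fdf
  after D3: wrote 7B at 0x24 = 3ab0f51594e831
  after D4: wrote 8B at 0x11 = 3ab0f51594e831c1
  after D5: wrote 4B at 0x02 = b0f51594
query mem[0x03]=0xf5, mem[0x24]=0x3a, mem[0x27]=0x15, mem[0x1d]=0xb0, mem[0x02]=0xb0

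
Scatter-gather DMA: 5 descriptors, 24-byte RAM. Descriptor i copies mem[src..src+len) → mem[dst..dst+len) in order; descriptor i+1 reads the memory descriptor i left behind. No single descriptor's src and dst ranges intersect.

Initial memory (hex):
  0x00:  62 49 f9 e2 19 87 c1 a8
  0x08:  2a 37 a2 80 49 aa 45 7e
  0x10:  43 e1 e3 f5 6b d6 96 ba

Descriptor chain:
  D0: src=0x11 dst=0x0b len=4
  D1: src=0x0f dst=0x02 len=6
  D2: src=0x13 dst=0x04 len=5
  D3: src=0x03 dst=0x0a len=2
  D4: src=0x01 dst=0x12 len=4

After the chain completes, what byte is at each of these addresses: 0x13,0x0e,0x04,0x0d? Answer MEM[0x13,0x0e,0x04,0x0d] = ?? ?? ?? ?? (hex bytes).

MEM[0x13,0x0e,0x04,0x0d] = 7e 6b f5 f5

[0] 0x11->0x0b len=4 : e1 e3 f5 6b
[1] 0x0f->0x02 len=6 : 7e 43 e1 e3 f5 6b
[2] 0x13->0x04 len=5 : f5 6b d6 96 ba
[3] 0x03->0x0a len=2 : 43 f5
[4] 0x01->0x12 len=4 : 49 7e 43 f5
query mem[0x13]=0x7e, mem[0x0e]=0x6b, mem[0x04]=0xf5, mem[0x0d]=0xf5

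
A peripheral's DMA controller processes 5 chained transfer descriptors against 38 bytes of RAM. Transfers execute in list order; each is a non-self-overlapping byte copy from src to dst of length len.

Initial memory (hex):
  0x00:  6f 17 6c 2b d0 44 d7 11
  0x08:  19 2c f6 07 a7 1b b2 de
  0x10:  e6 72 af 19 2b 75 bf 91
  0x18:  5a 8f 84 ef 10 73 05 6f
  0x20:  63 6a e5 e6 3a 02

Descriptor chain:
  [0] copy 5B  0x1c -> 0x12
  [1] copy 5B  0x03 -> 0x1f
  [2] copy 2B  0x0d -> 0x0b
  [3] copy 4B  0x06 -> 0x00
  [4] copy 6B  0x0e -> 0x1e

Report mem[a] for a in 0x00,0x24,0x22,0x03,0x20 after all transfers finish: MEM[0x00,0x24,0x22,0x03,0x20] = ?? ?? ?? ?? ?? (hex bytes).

D0: mem[0x12..0x16] <- [10 73 05 6f 63]
D1: mem[0x1f..0x23] <- [2b d0 44 d7 11]
D2: mem[0x0b..0x0c] <- [1b b2]
D3: mem[0x00..0x03] <- [d7 11 19 2c]
D4: mem[0x1e..0x23] <- [b2 de e6 72 10 73]
query mem[0x00]=0xd7, mem[0x24]=0x3a, mem[0x22]=0x10, mem[0x03]=0x2c, mem[0x20]=0xe6

MEM[0x00,0x24,0x22,0x03,0x20] = d7 3a 10 2c e6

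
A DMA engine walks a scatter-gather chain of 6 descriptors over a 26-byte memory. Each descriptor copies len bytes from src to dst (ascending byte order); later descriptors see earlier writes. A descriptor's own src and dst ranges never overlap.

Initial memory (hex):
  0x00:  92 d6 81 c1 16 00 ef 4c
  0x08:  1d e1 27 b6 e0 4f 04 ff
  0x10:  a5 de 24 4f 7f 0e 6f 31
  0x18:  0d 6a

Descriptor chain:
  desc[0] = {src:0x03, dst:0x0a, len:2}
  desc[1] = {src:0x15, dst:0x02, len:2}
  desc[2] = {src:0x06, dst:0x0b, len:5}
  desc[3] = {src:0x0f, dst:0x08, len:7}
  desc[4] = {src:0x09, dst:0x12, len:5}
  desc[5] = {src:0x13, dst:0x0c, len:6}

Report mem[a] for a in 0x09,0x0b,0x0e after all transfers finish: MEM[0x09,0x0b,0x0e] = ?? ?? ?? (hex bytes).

  after D0: wrote 2B at 0x0a = c116
  after D1: wrote 2B at 0x02 = 0e6f
  after D2: wrote 5B at 0x0b = ef4c1de1c1
  after D3: wrote 7B at 0x08 = c1a5de244f7f0e
  after D4: wrote 5B at 0x12 = a5de244f7f
  after D5: wrote 6B at 0x0c = de244f7f310d
query mem[0x09]=0xa5, mem[0x0b]=0x24, mem[0x0e]=0x4f

MEM[0x09,0x0b,0x0e] = a5 24 4f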